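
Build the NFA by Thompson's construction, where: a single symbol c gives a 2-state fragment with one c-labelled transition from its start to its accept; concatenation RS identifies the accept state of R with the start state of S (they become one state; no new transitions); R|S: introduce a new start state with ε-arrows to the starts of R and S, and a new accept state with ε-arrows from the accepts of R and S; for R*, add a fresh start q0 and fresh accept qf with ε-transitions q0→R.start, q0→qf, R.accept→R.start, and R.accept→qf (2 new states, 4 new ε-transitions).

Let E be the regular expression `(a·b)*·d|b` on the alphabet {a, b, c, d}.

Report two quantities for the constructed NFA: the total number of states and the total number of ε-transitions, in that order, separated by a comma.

By structural recursion:
Each of the 4 symbol leaves contributes 2 states and 0 ε-transitions.
  a·b = 3 states, 0 ε-transitions
  (a·b)* = 5 states, 4 ε-transitions
  (a·b)*·d = 6 states, 4 ε-transitions
  (a·b)*·d|b = 10 states, 8 ε-transitions

10, 8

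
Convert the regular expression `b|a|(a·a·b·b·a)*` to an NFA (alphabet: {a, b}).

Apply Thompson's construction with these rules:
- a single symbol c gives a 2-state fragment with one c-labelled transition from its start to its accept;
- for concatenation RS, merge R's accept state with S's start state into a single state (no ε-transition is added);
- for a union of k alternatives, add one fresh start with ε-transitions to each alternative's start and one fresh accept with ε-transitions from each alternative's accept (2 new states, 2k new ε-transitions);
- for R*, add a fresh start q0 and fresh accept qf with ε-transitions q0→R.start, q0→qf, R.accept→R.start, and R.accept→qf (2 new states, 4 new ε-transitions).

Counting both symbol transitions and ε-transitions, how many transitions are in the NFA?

Bottom-up over the parse tree:
Each of the 7 symbol leaves contributes 1 transition (1 symbol, 0 ε).
  a·a·b·b·a — 5 transitions (5 symbol, 0 ε)
  (a·a·b·b·a)* — 9 transitions (5 symbol, 4 ε)
  b|a|(a·a·b·b·a)* — 17 transitions (7 symbol, 10 ε)

17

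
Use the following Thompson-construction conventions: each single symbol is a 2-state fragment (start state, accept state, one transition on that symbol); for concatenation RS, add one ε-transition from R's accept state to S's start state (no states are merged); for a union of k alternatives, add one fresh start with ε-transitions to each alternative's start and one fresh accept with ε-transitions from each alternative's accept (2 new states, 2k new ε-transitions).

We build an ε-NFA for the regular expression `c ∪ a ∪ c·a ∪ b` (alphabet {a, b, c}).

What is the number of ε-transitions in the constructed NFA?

9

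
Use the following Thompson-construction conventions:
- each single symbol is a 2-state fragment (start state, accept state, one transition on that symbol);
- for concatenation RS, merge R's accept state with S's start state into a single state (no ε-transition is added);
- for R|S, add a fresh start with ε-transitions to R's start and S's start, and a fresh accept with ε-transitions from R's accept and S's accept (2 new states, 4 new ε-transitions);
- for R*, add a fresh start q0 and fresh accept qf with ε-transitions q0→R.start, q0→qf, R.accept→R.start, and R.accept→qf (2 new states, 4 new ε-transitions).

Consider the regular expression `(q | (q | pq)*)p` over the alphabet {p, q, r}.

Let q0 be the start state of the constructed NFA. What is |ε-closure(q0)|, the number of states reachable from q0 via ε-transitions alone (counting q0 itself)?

Work bottom-up. For each fragment F, track |ε-closure(F.start)| and whether F's accept lies in that closure (i.e. whether F accepts ε). A single-symbol fragment has closure size 1 and does not accept ε.
  pq — |ε-closure| equals the left operand's closure size = 1 (its accept is not ε-reachable, so the closure stops there)
  q | pq — |ε-closure| = 1 + 1 + 1 = 3 (the new accept is not ε-reachable since no branch accepts ε)
  (q | pq)* — |ε-closure| = 1 (new start) + 3 (body) + 1 (new accept) = 5
  q | (q | pq)* — |ε-closure| = 1 (new start) + (1 + 5) + 1 (new accept, since some branch ε-reaches its own accept) = 8
  (q | (q | pq)*)p — the left operand accepts ε, so the closure extends into the next operand (the shared merged state is already counted); |ε-closure| = 8 + (1−1) = 8

8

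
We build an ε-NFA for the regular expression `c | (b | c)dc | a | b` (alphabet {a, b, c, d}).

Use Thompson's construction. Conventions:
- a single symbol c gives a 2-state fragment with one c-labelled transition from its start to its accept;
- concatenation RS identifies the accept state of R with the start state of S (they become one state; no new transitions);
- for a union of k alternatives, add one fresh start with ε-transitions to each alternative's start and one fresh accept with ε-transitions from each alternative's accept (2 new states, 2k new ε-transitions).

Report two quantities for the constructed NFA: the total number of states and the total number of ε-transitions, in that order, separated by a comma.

16, 12

Per subexpression:
Each of the 7 symbol leaves contributes 2 states and 0 ε-transitions.
  b | c — 6 states, 4 ε-transitions
  (b | c)dc — 8 states, 4 ε-transitions
  c | (b | c)dc | a | b — 16 states, 12 ε-transitions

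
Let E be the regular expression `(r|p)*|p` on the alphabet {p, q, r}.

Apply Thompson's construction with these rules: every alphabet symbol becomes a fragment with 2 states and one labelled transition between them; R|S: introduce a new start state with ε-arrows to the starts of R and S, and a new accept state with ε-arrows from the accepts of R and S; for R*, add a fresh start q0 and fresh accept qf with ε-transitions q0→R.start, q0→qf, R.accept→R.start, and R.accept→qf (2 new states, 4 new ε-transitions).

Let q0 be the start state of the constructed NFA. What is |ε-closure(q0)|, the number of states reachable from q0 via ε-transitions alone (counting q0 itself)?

8

Let C(F) = |ε-closure(F.start)| within fragment F, and note whether F accepts ε. Symbol fragments have C = 1 and do not accept ε. Then:
  r|p — new start ε-reaches every alternative's start; none of them accept ε, so the new accept is not reached: |closure| = 1 + 1 + 1 = 3
  (r|p)* — the star's fresh start ε-reaches both the body's start and the fresh accept: |closure| = 2 + 3 = 5
  (r|p)*|p — |closure| = 1 (new start) + (5 + 1) + 1 (new accept, since some branch ε-reaches its own accept) = 8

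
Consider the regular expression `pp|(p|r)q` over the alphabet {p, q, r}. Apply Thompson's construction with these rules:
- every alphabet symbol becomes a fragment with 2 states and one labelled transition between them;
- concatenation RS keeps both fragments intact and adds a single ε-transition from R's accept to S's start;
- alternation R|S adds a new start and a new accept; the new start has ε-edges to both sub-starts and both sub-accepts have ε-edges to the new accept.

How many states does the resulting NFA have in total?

14

By structural recursion:
Each of the 5 symbol leaves contributes a 2-state fragment.
  pp — 4 states
  p|r — 6 states
  (p|r)q — 8 states
  pp|(p|r)q — 14 states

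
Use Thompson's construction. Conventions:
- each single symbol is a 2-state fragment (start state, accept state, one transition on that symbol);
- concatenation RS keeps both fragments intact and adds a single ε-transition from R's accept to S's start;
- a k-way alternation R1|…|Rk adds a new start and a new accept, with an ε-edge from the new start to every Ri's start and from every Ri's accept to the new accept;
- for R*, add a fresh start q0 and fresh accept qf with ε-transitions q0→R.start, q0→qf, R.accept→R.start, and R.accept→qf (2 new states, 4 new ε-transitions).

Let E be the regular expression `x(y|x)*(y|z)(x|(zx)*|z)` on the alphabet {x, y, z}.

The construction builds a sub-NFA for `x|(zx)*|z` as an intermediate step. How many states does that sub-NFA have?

Fragment for `x|(zx)*|z`:
Each of the 4 symbol leaves contributes a 2-state fragment.
  zx = 4 states
  (zx)* = 6 states
  x|(zx)*|z = 12 states

12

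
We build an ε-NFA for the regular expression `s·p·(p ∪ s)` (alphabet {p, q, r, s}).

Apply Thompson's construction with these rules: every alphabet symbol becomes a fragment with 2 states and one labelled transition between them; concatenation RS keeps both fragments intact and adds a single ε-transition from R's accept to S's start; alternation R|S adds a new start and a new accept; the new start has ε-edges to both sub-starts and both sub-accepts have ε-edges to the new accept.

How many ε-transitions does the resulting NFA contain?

6

Per subexpression:
Each of the 4 symbol leaves contributes 0 ε-transitions.
  p ∪ s → 4 ε-transitions
  s·p·(p ∪ s) → 6 ε-transitions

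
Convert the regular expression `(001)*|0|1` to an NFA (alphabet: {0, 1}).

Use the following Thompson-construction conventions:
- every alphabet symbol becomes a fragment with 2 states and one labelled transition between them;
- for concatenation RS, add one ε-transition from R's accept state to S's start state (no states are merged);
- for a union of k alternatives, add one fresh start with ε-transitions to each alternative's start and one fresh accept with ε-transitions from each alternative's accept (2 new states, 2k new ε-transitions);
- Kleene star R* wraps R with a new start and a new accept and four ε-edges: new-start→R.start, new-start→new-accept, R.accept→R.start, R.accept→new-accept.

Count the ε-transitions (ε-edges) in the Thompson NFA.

12

Recursing over subexpressions:
Each of the 5 symbol leaves contributes 0 ε-transitions.
  001 = 2 ε-transitions
  (001)* = 6 ε-transitions
  (001)*|0|1 = 12 ε-transitions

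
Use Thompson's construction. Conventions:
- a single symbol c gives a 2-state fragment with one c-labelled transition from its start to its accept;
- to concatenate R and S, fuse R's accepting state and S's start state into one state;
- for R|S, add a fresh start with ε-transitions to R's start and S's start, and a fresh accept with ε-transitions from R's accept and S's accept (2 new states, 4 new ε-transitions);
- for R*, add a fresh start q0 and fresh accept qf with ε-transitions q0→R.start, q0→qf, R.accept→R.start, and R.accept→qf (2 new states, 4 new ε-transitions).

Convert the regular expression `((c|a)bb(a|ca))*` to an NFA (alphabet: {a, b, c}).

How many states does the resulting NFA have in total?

16

Recursing over subexpressions:
Each of the 7 symbol leaves contributes a 2-state fragment.
  c|a : 6 states
  ca : 3 states
  a|ca : 7 states
  (c|a)bb(a|ca) : 14 states
  ((c|a)bb(a|ca))* : 16 states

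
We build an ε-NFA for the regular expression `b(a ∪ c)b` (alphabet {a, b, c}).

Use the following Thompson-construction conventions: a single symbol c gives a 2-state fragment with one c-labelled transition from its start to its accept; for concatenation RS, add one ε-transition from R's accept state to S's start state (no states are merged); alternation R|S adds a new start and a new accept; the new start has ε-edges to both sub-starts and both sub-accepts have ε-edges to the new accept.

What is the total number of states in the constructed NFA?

By structural recursion:
Each of the 4 symbol leaves contributes a 2-state fragment.
  a ∪ c = 6 states
  b(a ∪ c)b = 10 states

10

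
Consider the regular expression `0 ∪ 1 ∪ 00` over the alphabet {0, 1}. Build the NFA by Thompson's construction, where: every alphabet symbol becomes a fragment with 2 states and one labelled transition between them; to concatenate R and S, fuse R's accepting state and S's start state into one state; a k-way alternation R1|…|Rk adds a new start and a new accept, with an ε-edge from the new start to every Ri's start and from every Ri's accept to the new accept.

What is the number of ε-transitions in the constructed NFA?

6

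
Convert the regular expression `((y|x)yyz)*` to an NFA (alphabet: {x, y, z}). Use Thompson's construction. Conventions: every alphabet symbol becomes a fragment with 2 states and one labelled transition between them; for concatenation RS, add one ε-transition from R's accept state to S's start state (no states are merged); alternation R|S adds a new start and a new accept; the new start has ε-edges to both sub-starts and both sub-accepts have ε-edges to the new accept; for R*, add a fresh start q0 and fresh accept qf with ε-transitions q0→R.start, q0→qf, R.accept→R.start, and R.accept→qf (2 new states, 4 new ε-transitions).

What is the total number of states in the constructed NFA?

14

Bottom-up over the parse tree:
Each of the 5 symbol leaves contributes a 2-state fragment.
  y|x : 6 states
  (y|x)yyz : 12 states
  ((y|x)yyz)* : 14 states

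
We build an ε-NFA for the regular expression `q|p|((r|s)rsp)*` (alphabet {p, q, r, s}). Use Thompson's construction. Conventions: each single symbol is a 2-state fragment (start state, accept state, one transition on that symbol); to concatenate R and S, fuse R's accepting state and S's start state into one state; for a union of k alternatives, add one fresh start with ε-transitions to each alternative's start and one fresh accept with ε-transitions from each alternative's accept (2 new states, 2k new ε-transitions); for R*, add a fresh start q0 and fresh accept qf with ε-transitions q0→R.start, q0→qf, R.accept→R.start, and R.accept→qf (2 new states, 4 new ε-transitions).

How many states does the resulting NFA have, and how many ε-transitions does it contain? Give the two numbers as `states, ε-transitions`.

By structural recursion:
Each of the 7 symbol leaves contributes 2 states and 0 ε-transitions.
  r|s : 6 states, 4 ε-transitions
  (r|s)rsp : 9 states, 4 ε-transitions
  ((r|s)rsp)* : 11 states, 8 ε-transitions
  q|p|((r|s)rsp)* : 17 states, 14 ε-transitions

17, 14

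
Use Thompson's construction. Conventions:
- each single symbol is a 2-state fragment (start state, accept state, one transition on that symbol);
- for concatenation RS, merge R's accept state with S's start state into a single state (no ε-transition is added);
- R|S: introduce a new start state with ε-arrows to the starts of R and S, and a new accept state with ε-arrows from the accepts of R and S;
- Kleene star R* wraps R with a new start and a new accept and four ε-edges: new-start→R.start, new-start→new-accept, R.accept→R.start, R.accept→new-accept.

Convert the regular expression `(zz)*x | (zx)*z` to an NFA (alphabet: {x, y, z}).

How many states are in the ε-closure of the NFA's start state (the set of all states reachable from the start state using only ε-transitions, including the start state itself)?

7

Let C(F) = |ε-closure(F.start)| within fragment F, and note whether F accepts ε. Symbol fragments have C = 1 and do not accept ε. Then:
  zz → same as the first factor's closure: |ε-closure| = 1
  (zz)* → new start has ε-edges to the inner start and to the new accept, so |ε-closure| = 2 + 1 = 3
  (zz)*x → |ε-closure| = 3 + (1−1) = 3 (closure spills across the concat boundary because the left factor accepts ε)
  zx → same as the first factor's closure: |ε-closure| = 1
  (zx)* → new start has ε-edges to the inner start and to the new accept, so |ε-closure| = 2 + 1 = 3
  (zx)*z → |ε-closure| = 3 + (1−1) = 3 (closure spills across the concat boundary because the left factor accepts ε)
  (zz)*x | (zx)*z → |ε-closure| = 1 + 3 + 3 = 7 (the new accept is not ε-reachable since no branch accepts ε)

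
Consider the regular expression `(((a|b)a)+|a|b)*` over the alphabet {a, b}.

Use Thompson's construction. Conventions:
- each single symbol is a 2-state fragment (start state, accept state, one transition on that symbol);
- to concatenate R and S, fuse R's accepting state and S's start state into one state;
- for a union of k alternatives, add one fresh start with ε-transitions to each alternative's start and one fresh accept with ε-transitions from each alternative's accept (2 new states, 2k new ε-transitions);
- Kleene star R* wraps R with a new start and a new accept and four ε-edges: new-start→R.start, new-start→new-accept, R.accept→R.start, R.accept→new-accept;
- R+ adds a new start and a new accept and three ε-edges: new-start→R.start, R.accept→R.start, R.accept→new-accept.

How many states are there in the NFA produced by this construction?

Recursing over subexpressions:
Each of the 5 symbol leaves contributes a 2-state fragment.
  a|b : 6 states
  (a|b)a : 7 states
  ((a|b)a)+ : 9 states
  ((a|b)a)+|a|b : 15 states
  (((a|b)a)+|a|b)* : 17 states

17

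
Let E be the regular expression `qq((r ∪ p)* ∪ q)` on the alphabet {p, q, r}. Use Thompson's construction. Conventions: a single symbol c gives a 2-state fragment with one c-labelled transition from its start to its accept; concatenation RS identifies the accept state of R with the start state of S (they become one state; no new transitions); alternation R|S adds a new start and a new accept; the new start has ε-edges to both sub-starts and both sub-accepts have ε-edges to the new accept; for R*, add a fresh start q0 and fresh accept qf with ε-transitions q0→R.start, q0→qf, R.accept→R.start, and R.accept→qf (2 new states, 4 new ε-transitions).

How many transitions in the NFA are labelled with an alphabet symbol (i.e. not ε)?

Recursing over subexpressions:
Each of the 5 symbol leaves contributes exactly 1 symbol transition.
  r ∪ p = 2 symbol transitions
  (r ∪ p)* = 2 symbol transitions
  (r ∪ p)* ∪ q = 3 symbol transitions
  qq((r ∪ p)* ∪ q) = 5 symbol transitions

5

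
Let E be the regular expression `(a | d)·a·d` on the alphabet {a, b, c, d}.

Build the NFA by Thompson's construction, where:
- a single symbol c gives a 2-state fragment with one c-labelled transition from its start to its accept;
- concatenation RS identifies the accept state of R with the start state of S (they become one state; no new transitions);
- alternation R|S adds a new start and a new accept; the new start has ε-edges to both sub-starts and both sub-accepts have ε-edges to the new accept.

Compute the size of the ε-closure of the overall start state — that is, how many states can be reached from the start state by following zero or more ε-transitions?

3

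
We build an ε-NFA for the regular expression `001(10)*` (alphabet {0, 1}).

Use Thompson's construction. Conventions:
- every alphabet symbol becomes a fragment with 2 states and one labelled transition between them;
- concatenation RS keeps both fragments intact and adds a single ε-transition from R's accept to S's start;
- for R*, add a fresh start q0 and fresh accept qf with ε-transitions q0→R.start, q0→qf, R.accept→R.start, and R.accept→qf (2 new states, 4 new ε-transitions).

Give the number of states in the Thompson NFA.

Building bottom-up:
Each of the 5 symbol leaves contributes a 2-state fragment.
  10 : 4 states
  (10)* : 6 states
  001(10)* : 12 states

12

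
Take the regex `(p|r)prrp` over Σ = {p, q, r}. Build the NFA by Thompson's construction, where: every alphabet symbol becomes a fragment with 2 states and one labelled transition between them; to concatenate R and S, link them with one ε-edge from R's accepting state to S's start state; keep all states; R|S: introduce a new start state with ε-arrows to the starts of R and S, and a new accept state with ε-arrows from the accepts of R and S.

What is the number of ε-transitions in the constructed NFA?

8

Per subexpression:
Each of the 6 symbol leaves contributes 0 ε-transitions.
  p|r : 4 ε-transitions
  (p|r)prrp : 8 ε-transitions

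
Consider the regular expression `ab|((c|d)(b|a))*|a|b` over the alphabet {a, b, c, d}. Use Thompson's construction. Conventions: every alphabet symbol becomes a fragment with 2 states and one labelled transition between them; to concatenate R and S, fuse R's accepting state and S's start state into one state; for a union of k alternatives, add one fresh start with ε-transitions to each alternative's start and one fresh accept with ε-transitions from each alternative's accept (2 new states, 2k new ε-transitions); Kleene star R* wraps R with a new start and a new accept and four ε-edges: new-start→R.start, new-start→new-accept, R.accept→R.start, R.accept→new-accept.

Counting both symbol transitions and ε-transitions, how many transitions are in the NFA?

28

Recursing over subexpressions:
Each of the 8 symbol leaves contributes 1 transition (1 symbol, 0 ε).
  ab : 2 transitions (2 symbol, 0 ε)
  c|d : 6 transitions (2 symbol, 4 ε)
  b|a : 6 transitions (2 symbol, 4 ε)
  (c|d)(b|a) : 12 transitions (4 symbol, 8 ε)
  ((c|d)(b|a))* : 16 transitions (4 symbol, 12 ε)
  ab|((c|d)(b|a))*|a|b : 28 transitions (8 symbol, 20 ε)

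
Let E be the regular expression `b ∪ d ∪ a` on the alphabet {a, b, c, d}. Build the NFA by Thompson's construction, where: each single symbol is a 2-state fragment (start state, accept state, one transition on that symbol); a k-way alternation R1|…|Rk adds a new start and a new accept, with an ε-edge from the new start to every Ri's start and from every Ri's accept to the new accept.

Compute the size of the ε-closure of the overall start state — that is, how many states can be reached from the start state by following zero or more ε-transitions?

Work bottom-up. For each fragment F, track |ε-closure(F.start)| and whether F's accept lies in that closure (i.e. whether F accepts ε). A single-symbol fragment has closure size 1 and does not accept ε.
  b ∪ d ∪ a — new start ε-reaches every alternative's start; none of them accept ε, so the new accept is not reached: |ε-closure| = 1 + 1 + 1 + 1 = 4

4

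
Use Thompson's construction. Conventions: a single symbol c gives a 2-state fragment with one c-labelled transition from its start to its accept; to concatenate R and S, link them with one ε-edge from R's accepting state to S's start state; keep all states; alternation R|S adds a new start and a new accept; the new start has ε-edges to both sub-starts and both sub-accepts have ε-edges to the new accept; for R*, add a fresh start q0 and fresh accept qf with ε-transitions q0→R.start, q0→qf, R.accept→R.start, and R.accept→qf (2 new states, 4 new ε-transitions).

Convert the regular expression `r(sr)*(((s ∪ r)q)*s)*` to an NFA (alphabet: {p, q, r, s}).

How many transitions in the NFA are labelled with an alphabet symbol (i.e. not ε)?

7

By structural recursion:
Each of the 7 symbol leaves contributes exactly 1 symbol transition.
  sr — 2 symbol transitions
  (sr)* — 2 symbol transitions
  s ∪ r — 2 symbol transitions
  (s ∪ r)q — 3 symbol transitions
  ((s ∪ r)q)* — 3 symbol transitions
  ((s ∪ r)q)*s — 4 symbol transitions
  (((s ∪ r)q)*s)* — 4 symbol transitions
  r(sr)*(((s ∪ r)q)*s)* — 7 symbol transitions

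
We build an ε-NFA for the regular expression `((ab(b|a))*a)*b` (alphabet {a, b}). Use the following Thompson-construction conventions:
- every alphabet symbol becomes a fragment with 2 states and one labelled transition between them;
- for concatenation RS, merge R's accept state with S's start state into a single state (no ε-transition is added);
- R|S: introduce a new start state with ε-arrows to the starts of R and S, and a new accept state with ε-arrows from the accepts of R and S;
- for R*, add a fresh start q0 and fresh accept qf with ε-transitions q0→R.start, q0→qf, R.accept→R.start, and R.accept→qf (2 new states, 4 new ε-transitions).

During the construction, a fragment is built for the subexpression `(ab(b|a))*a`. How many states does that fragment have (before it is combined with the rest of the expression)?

Fragment for `(ab(b|a))*a`:
Each of the 5 symbol leaves contributes a 2-state fragment.
  b|a — 6 states
  ab(b|a) — 8 states
  (ab(b|a))* — 10 states
  (ab(b|a))*a — 11 states

11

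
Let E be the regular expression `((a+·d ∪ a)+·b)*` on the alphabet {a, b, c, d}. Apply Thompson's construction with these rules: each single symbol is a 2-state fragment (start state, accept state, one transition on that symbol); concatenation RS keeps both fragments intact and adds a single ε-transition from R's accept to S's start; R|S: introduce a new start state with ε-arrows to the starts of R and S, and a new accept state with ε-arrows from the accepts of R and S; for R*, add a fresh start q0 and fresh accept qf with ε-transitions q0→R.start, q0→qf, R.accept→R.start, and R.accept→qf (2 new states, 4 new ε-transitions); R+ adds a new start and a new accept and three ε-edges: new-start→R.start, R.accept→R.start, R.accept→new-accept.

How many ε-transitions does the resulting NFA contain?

By structural recursion:
Each of the 4 symbol leaves contributes 0 ε-transitions.
  a+ : 3 ε-transitions
  a+·d : 4 ε-transitions
  a+·d ∪ a : 8 ε-transitions
  (a+·d ∪ a)+ : 11 ε-transitions
  (a+·d ∪ a)+·b : 12 ε-transitions
  ((a+·d ∪ a)+·b)* : 16 ε-transitions

16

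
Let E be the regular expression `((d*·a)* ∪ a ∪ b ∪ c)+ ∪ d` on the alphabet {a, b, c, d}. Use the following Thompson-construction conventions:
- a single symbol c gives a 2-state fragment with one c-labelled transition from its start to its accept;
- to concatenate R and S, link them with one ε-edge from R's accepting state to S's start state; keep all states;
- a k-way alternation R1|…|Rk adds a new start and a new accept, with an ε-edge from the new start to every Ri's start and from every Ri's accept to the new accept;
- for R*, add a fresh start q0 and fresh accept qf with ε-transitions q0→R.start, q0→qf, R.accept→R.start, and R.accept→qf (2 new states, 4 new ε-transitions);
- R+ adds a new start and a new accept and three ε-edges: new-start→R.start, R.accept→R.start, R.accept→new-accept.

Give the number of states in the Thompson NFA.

22

Bottom-up over the parse tree:
Each of the 6 symbol leaves contributes a 2-state fragment.
  d* — 4 states
  d*·a — 6 states
  (d*·a)* — 8 states
  (d*·a)* ∪ a ∪ b ∪ c — 16 states
  ((d*·a)* ∪ a ∪ b ∪ c)+ — 18 states
  ((d*·a)* ∪ a ∪ b ∪ c)+ ∪ d — 22 states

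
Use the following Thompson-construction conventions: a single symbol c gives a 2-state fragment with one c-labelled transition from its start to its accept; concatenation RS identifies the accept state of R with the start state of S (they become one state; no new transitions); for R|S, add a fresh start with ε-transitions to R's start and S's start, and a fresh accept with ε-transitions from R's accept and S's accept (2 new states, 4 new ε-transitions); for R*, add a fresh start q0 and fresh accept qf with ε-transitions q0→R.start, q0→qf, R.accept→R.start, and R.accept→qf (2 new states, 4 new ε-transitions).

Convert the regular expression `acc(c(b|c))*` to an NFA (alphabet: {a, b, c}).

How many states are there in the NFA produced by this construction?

Recursing over subexpressions:
Each of the 6 symbol leaves contributes a 2-state fragment.
  b|c → 6 states
  c(b|c) → 7 states
  (c(b|c))* → 9 states
  acc(c(b|c))* → 12 states

12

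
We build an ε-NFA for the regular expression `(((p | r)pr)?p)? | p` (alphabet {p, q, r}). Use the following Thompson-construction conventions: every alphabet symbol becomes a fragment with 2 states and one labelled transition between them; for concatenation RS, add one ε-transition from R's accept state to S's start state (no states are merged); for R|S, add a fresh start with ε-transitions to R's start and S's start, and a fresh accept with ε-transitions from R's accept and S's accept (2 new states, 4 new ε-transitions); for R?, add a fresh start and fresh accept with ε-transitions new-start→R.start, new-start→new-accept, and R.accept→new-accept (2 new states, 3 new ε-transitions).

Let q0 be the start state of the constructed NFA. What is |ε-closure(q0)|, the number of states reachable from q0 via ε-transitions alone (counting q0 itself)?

Compute the ε-closure size of each fragment's start state recursively; a symbol fragment's start has no outgoing ε-edge, so its closure is just itself (size 1).
  p | r — new start ε-reaches every alternative's start; none of them accept ε, so the new accept is not reached: |ε-closure| = 1 + 1 + 1 = 3
  (p | r)pr — |ε-closure| equals the left operand's closure size = 3 (its accept is not ε-reachable, so the closure stops there)
  ((p | r)pr)? — new start has ε-edges to the inner start and to the new accept, so |ε-closure| = 2 + 3 = 5
  ((p | r)pr)?p — |ε-closure| = 5 + 1 = 6 (closure spills across the concat boundary because the left factor accepts ε)
  (((p | r)pr)?p)? — new start has ε-edges to the inner start and to the new accept, so |ε-closure| = 2 + 6 = 8
  (((p | r)pr)?p)? | p — |ε-closure| = 1 (new start) + (8 + 1) + 1 (new accept, since some branch ε-reaches its own accept) = 11

11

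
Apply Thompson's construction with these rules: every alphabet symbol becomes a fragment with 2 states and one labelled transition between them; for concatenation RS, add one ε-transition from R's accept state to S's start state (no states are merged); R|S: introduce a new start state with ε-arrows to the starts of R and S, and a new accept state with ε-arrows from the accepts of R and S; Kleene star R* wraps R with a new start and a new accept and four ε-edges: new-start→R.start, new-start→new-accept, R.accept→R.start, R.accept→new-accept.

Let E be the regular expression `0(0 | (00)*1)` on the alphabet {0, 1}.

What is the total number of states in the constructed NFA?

14

Bottom-up over the parse tree:
Each of the 5 symbol leaves contributes a 2-state fragment.
  00 = 4 states
  (00)* = 6 states
  (00)*1 = 8 states
  0 | (00)*1 = 12 states
  0(0 | (00)*1) = 14 states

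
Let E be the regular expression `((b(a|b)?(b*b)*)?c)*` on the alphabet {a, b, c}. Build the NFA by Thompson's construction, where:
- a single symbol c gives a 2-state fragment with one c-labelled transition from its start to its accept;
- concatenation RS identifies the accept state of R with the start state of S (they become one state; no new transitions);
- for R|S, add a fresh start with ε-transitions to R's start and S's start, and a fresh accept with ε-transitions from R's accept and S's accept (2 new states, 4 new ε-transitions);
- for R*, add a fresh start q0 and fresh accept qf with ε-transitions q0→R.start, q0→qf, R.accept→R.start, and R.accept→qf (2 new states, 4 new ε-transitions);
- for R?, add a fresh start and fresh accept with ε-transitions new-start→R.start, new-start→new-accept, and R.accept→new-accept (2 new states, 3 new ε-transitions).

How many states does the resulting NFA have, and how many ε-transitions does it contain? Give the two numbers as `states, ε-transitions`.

20, 22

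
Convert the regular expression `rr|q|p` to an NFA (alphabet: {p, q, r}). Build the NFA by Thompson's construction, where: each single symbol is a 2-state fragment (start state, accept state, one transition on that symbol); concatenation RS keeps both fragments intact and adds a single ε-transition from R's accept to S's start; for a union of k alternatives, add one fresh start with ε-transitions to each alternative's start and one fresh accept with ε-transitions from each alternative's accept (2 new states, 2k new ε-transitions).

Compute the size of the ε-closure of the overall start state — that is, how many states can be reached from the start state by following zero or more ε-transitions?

4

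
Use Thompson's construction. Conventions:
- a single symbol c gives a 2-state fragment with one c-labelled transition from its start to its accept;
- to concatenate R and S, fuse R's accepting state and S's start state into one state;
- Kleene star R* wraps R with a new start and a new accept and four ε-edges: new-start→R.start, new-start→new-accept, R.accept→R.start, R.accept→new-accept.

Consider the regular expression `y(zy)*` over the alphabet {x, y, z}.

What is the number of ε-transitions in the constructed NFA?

4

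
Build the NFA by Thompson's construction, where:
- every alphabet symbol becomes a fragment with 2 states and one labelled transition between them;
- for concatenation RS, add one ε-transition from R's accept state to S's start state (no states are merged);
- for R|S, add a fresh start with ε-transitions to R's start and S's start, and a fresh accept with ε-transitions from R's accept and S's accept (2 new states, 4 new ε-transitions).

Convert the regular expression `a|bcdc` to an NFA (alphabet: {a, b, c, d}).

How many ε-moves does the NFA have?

7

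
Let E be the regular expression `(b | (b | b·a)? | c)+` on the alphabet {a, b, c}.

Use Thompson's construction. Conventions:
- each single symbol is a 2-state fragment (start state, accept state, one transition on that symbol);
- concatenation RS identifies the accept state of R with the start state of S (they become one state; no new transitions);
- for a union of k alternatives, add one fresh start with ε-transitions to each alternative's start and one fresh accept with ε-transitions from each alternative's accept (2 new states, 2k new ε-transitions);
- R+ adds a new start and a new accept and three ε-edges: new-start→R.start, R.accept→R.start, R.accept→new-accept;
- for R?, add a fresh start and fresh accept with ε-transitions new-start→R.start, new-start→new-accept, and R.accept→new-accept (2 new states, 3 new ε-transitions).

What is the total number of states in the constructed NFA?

By structural recursion:
Each of the 5 symbol leaves contributes a 2-state fragment.
  b·a = 3 states
  b | b·a = 7 states
  (b | b·a)? = 9 states
  b | (b | b·a)? | c = 15 states
  (b | (b | b·a)? | c)+ = 17 states

17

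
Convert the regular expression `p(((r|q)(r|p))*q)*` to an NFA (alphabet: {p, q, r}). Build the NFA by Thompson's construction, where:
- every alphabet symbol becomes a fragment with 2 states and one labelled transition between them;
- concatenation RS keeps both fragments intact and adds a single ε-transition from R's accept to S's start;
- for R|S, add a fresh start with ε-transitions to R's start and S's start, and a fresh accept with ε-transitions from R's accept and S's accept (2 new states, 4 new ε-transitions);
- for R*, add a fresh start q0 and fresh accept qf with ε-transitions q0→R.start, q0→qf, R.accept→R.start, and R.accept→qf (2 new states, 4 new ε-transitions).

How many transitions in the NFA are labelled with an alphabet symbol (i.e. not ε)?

6

Recursing over subexpressions:
Each of the 6 symbol leaves contributes exactly 1 symbol transition.
  r|q — 2 symbol transitions
  r|p — 2 symbol transitions
  (r|q)(r|p) — 4 symbol transitions
  ((r|q)(r|p))* — 4 symbol transitions
  ((r|q)(r|p))*q — 5 symbol transitions
  (((r|q)(r|p))*q)* — 5 symbol transitions
  p(((r|q)(r|p))*q)* — 6 symbol transitions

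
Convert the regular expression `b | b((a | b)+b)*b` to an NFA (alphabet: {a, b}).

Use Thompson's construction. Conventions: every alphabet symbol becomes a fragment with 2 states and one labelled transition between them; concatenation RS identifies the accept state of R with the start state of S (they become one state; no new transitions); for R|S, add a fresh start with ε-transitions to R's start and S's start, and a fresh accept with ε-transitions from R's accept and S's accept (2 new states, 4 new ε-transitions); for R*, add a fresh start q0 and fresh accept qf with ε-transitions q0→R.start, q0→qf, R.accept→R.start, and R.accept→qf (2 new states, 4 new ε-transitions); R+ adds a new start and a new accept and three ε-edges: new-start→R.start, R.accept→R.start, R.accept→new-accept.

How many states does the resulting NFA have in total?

By structural recursion:
Each of the 6 symbol leaves contributes a 2-state fragment.
  a | b : 6 states
  (a | b)+ : 8 states
  (a | b)+b : 9 states
  ((a | b)+b)* : 11 states
  b((a | b)+b)*b : 13 states
  b | b((a | b)+b)*b : 17 states

17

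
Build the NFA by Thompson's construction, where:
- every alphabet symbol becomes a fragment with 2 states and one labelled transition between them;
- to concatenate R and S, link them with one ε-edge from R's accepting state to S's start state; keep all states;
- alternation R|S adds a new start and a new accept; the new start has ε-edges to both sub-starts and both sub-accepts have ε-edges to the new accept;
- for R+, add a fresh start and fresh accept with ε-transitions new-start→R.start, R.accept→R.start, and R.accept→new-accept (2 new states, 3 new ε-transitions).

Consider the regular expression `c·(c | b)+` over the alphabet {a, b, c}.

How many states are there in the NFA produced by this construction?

Bottom-up over the parse tree:
Each of the 3 symbol leaves contributes a 2-state fragment.
  c | b → 6 states
  (c | b)+ → 8 states
  c·(c | b)+ → 10 states

10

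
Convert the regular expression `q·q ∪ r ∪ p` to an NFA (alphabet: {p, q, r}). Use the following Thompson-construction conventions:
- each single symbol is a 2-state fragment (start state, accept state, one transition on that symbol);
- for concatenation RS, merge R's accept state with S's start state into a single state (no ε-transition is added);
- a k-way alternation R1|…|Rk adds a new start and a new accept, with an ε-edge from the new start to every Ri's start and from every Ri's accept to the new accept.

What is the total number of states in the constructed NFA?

Per subexpression:
Each of the 4 symbol leaves contributes a 2-state fragment.
  q·q : 3 states
  q·q ∪ r ∪ p : 9 states

9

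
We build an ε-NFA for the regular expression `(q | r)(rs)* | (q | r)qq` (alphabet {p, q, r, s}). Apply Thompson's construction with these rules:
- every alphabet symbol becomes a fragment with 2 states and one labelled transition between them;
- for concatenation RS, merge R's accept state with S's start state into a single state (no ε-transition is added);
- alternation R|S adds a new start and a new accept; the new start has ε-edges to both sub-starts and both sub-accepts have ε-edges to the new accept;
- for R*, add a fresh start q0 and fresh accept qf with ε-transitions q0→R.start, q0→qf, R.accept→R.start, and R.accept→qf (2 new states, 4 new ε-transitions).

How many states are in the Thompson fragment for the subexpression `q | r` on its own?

Fragment for `q | r`:
Each of the 2 symbol leaves contributes a 2-state fragment.
  q | r → 6 states

6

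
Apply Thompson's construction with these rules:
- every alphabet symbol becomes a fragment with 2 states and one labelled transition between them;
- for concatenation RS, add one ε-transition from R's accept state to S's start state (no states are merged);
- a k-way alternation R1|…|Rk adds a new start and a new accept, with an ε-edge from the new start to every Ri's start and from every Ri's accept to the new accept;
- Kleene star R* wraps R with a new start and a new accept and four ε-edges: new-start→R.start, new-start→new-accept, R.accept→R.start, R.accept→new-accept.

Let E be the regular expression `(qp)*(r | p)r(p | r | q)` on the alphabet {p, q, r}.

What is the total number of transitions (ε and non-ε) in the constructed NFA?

Recursing over subexpressions:
Each of the 8 symbol leaves contributes 1 transition (1 symbol, 0 ε).
  qp — 3 transitions (2 symbol, 1 ε)
  (qp)* — 7 transitions (2 symbol, 5 ε)
  r | p — 6 transitions (2 symbol, 4 ε)
  p | r | q — 9 transitions (3 symbol, 6 ε)
  (qp)*(r | p)r(p | r | q) — 26 transitions (8 symbol, 18 ε)

26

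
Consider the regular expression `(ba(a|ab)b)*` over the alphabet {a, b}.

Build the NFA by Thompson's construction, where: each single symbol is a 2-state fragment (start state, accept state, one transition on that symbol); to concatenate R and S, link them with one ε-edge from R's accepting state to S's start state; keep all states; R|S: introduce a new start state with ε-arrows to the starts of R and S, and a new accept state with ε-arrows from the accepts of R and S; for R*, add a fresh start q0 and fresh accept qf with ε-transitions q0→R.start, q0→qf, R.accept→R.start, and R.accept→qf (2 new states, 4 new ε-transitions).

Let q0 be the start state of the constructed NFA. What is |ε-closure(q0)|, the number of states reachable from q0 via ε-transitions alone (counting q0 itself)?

3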